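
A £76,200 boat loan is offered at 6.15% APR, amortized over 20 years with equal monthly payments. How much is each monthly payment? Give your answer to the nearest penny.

£552.53

At 6.15% the monthly rate is 0.0051250, so the payment is 76,200 × 0.0051250 / (1 − 1.0051250^−240) = £552.53.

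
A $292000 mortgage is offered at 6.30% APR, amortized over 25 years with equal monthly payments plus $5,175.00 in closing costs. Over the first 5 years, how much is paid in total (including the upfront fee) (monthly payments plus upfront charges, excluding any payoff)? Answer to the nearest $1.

At 6.30% the monthly rate is 0.0052500, so the payment is 292,000 × 0.0052500 / (1 − 1.0052500^−300) = $1,935.27.
Total outlay = 60 × $1,935.27 + $5,175.00 = $121,291.20.

$121,291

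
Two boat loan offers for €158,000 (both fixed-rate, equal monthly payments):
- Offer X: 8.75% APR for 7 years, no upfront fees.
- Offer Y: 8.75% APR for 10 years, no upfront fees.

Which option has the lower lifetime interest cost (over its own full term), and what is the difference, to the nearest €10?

Offer X: at 8.75% the monthly rate is 0.0072917, so the payment is 158,000 × 0.0072917 / (1 − 1.0072917^−84) = €2,522.07.
Total interest on Offer X = 84 × €2,522.07 − €158,000 = €53,853.88.
Offer Y: at 8.75% the monthly rate is 0.0072917, so the payment is 158,000 × 0.0072917 / (1 − 1.0072917^−120) = €1,980.16.
Total interest on Offer Y = 120 × €1,980.16 − €158,000 = €79,619.20.
Offer X is lower by €25,765.32.

Offer X by €25,770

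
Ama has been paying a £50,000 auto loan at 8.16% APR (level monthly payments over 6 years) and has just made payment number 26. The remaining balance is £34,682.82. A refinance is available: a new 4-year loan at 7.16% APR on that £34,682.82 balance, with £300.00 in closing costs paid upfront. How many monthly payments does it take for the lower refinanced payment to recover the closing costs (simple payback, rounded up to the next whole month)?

Current payment = 50,000 × 8.16%/12 / (1 − (1+0.0068000)^−72) = £880.57.
Refinanced payment = 34,682.82 × 0.0059667 / (1 − (1+0.0059667)^−48) = £833.10.
Monthly savings = £880.57 − £833.10 = £47.47.
Break-even = £300.00 / £47.47 = 6.32 → 7 months.

7 months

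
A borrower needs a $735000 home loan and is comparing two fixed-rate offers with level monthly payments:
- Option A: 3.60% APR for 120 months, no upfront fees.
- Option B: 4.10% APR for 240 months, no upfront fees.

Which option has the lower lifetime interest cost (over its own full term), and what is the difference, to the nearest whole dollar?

Option A by $201,956

Option A: monthly rate = 3.6%/12 = 0.0030000; payment = 735,000 × 0.0030000 / (1 − (1+0.0030000)^−120) = $7,302.59.
Total interest on Option A = 120 × $7,302.59 − $735,000 = $141,310.80.
Option B: at 4.10% the monthly rate is 0.0034167, so the payment is 735,000 × 0.0034167 / (1 − 1.0034167^−240) = $4,492.78.
Total interest on Option B = 240 × $4,492.78 − $735,000 = $343,267.20.
Option A is lower by $201,956.40.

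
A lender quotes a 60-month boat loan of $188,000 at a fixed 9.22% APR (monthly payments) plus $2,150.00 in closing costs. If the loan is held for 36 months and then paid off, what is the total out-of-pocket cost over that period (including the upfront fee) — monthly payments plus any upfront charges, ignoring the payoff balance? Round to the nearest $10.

Monthly rate = 9.22%/12 = 0.0076833; payment = 188,000 × 0.0076833 / (1 − (1+0.0076833)^−60) = $3,922.67.
Total outlay = 36 × $3,922.67 + $2,150.00 = $143,366.12.

$143,370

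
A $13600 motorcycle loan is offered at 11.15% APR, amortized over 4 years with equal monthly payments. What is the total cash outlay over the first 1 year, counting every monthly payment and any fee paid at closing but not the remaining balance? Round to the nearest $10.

At 11.15% the monthly rate is 0.0092917, so the payment is 13,600 × 0.0092917 / (1 − 1.0092917^−48) = $352.49.
Total outlay = 12 × $352.49 = $4,229.88.

$4,230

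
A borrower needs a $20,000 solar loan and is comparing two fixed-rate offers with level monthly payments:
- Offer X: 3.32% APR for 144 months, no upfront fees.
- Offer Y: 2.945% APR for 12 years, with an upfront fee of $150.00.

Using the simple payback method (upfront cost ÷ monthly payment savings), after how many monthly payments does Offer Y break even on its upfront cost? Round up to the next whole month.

Offer X: monthly rate = 3.32%/12 = 0.0027667; payment = 20,000 × 0.0027667 / (1 − (1+0.0027667)^−144) = $168.58.
Offer Y: monthly rate = 2.945%/12 = 0.0024542; payment = 20,000 × 0.0024542 / (1 − (1+0.0024542)^−144) = $165.04.
Monthly savings = $168.58 − $165.04 = $3.54.
Break-even = $150.00 / $3.54 = 42.37 → 43 months.

43 months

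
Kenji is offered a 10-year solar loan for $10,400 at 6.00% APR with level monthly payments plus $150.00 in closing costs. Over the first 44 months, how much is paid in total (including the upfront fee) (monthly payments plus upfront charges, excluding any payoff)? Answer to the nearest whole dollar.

At 6.00% the monthly rate is 0.0050000, so the payment is 10,400 × 0.0050000 / (1 − 1.0050000^−120) = $115.46.
Total outlay = 44 × $115.46 + $150.00 = $5,230.24.

$5,230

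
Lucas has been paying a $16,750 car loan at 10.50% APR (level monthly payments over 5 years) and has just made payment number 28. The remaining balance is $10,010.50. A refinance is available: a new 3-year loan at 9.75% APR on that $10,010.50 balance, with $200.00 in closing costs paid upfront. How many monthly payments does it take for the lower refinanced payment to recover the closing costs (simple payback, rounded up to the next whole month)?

6 months

Current payment = 16,750 × 10.5%/12 / (1 − (1+0.0087500)^−60) = $360.02.
Refinanced payment = 10,010.50 × 0.0081250 / (1 − (1+0.0081250)^−36) = $321.84.
Monthly savings = $360.02 − $321.84 = $38.18.
Break-even = $200.00 / $38.18 = 5.24 → 6 months.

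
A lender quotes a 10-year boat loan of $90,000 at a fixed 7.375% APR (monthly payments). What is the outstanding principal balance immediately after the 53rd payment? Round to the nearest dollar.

$58,205

With monthly rate i = 7.375%/12 = 0.0061458, the balance after k of n payments is P · [(1+i)^n − (1+i)^k] / [(1+i)^n − 1].
(1+0.0061458)^120 = 2.08598876 and (1+0.0061458)^53 = 1.38366020, so the balance is 90,000 × (2.08598876 − 1.38366020) / (2.08598876 − 1) = $58,204.63.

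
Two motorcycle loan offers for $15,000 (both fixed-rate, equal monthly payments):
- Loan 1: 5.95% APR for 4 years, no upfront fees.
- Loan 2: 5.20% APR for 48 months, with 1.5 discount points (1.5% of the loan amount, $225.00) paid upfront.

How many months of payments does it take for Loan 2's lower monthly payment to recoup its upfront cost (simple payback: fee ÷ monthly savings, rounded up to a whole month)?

Loan 1: at 5.95% the monthly rate is 0.0049583, so the payment is 15,000 × 0.0049583 / (1 − 1.0049583^−48) = $351.93.
Loan 2: at 5.20% the monthly rate is 0.0043333, so the payment is 15,000 × 0.0043333 / (1 − 1.0043333^−48) = $346.80.
Monthly savings = $351.93 − $346.80 = $5.13.
Break-even = $225.00 / $5.13 = 43.86 → 44 months.

44 months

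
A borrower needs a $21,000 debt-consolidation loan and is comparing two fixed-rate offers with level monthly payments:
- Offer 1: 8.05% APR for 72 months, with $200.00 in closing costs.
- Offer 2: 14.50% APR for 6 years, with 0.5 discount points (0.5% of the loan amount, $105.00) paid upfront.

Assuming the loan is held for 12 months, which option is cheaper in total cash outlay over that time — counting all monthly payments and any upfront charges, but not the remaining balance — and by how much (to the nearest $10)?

Offer 1: monthly rate = 8.05%/12 = 0.0067083; payment = 21,000 × 0.0067083 / (1 − (1+0.0067083)^−72) = $368.71.
Offer 2: at 14.50% the monthly rate is 0.0120833, so the payment is 21,000 × 0.0120833 / (1 − 1.0120833^−72) = $438.36.
Over 12 months: Offer 1 costs 12 × $368.71 + $200.00 = $4,624.52; Offer 2 costs 12 × $438.36 + $105.00 = $5,365.32.
Offer 1 is cheaper by $5,365.32 − $4,624.52 = $740.80.

Offer 1 by $740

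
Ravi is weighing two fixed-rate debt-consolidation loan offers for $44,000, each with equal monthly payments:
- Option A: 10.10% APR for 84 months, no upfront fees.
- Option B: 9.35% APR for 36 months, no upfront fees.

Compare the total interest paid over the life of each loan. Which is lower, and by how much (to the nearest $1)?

Option B by $10,920

Option A: monthly rate = 10.1%/12 = 0.0084167; payment = 44,000 × 0.0084167 / (1 − (1+0.0084167)^−84) = $732.73.
Total interest on Option A = 84 × $732.73 − $44,000 = $17,549.32.
Option B: monthly rate = 9.35%/12 = 0.0077917; payment = 44,000 × 0.0077917 / (1 − (1+0.0077917)^−36) = $1,406.37.
Total interest on Option B = 36 × $1,406.37 − $44,000 = $6,629.32.
Option B is lower by $10,920.00.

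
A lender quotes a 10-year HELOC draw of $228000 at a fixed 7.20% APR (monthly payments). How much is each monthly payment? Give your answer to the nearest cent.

Monthly rate = 7.2%/12 = 0.0060000; payment = 228,000 × 0.0060000 / (1 − (1+0.0060000)^−120) = $2,670.83.

$2,670.83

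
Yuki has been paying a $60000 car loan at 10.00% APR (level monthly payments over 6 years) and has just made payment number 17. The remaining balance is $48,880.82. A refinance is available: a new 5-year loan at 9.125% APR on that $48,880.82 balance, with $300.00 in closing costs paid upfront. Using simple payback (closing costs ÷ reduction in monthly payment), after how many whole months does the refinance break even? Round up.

Current payment = 60,000 × 10%/12 / (1 − (1+0.0083333)^−72) = $1,111.55.
Refinanced payment = 48,880.82 × 0.0076042 / (1 − (1+0.0076042)^−60) = $1,017.65.
Monthly savings = $1,111.55 − $1,017.65 = $93.90.
Break-even = $300.00 / $93.90 = 3.19 → 4 months.

4 months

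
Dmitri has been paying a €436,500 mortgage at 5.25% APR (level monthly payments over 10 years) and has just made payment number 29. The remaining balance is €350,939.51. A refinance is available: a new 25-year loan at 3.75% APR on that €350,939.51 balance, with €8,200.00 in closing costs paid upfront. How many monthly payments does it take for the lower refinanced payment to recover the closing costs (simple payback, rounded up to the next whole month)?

3 months

Current payment = 436,500 × 5.25%/12 / (1 − (1+0.0043750)^−120) = €4,683.28.
Refinanced payment = 350,939.51 × 0.0031250 / (1 − (1+0.0031250)^−300) = €1,804.29.
Monthly savings = €4,683.28 − €1,804.29 = €2,878.99.
Break-even = €8,200.00 / €2,878.99 = 2.85 → 3 months.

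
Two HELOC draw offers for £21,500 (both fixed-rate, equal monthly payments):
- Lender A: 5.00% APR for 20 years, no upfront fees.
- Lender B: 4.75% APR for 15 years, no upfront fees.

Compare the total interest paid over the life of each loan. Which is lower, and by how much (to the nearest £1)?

Lender A: at 5.00% the monthly rate is 0.0041667, so the payment is 21,500 × 0.0041667 / (1 − 1.0041667^−240) = £141.89.
Total interest on Lender A = 240 × £141.89 − £21,500 = £12,553.60.
Lender B: monthly rate = 4.75%/12 = 0.0039583; payment = 21,500 × 0.0039583 / (1 − (1+0.0039583)^−180) = £167.23.
Total interest on Lender B = 180 × £167.23 − £21,500 = £8,601.40.
Lender B is lower by £3,952.20.

Lender B by £3,952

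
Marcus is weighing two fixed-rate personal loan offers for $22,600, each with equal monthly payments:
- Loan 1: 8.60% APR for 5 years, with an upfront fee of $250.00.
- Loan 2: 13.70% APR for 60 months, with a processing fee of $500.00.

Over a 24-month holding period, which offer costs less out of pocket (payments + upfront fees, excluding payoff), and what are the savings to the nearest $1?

Loan 1: at 8.60% the monthly rate is 0.0071667, so the payment is 22,600 × 0.0071667 / (1 − 1.0071667^−60) = $464.76.
Loan 2: monthly rate = 13.7%/12 = 0.0114167; payment = 22,600 × 0.0114167 / (1 − (1+0.0114167)^−60) = $522.35.
Over 24 months: Loan 1 costs 24 × $464.76 + $250.00 = $11,404.24; Loan 2 costs 24 × $522.35 + $500.00 = $13,036.40.
Loan 1 is cheaper by $13,036.40 − $11,404.24 = $1,632.16.

Loan 1 by $1,632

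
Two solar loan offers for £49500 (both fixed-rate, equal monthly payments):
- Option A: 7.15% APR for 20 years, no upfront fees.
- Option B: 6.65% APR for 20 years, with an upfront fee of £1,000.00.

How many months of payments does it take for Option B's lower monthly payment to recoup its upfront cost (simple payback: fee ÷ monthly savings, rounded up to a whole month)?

68 months

Option A: at 7.15% the monthly rate is 0.0059583, so the payment is 49,500 × 0.0059583 / (1 − 1.0059583^−240) = £388.24.
Option B: monthly rate = 6.65%/12 = 0.0055417; payment = 49,500 × 0.0055417 / (1 − (1+0.0055417)^−240) = £373.44.
Monthly savings = £388.24 − £373.44 = £14.80.
Break-even = £1,000.00 / £14.80 = 67.57 → 68 months.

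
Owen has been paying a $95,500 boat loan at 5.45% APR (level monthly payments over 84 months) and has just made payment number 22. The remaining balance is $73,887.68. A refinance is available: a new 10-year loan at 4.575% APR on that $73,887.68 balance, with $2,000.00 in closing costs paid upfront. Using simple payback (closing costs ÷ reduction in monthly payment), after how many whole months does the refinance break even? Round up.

Current payment = 95,500 × 5.45%/12 / (1 − (1+0.0045417)^−84) = $1,370.07.
Refinanced payment = 73,887.68 × 0.0038125 / (1 − (1+0.0038125)^−120) = $768.43.
Monthly savings = $1,370.07 − $768.43 = $601.64.
Break-even = $2,000.00 / $601.64 = 3.32 → 4 months.

4 months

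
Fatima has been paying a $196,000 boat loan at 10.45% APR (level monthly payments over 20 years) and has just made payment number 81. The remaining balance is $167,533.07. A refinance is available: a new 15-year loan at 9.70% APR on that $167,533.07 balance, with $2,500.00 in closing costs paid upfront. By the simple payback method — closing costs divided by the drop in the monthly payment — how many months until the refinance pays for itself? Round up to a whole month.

14 months

Current payment = 196,000 × 10.45%/12 / (1 − (1+0.0087083)^−240) = $1,950.25.
Refinanced payment = 167,533.07 × 0.0080833 / (1 − (1+0.0080833)^−180) = $1,769.70.
Monthly savings = $1,950.25 − $1,769.70 = $180.55.
Break-even = $2,500.00 / $180.55 = 13.85 → 14 months.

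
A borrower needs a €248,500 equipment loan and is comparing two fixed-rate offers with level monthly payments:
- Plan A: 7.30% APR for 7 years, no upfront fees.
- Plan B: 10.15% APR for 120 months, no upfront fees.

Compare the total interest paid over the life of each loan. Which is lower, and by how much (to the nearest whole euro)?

Plan A by €78,440

Plan A: at 7.30% the monthly rate is 0.0060833, so the payment is 248,500 × 0.0060833 / (1 − 1.0060833^−84) = €3,787.08.
Total interest on Plan A = 84 × €3,787.08 − €248,500 = €69,614.72.
Plan B: monthly rate = 10.15%/12 = 0.0084583; payment = 248,500 × 0.0084583 / (1 − (1+0.0084583)^−120) = €3,304.62.
Total interest on Plan B = 120 × €3,304.62 − €248,500 = €148,054.40.
Plan A is lower by €78,439.68.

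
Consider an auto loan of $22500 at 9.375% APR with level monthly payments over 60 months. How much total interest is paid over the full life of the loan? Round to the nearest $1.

$5,770

Monthly rate = 9.375%/12 = 0.0078125; payment = 22,500 × 0.0078125 / (1 − (1+0.0078125)^−60) = $471.17.
Total paid = 60 × $471.17 = $28,270.20; interest = $28,270.20 − $22,500 = $5,770.20.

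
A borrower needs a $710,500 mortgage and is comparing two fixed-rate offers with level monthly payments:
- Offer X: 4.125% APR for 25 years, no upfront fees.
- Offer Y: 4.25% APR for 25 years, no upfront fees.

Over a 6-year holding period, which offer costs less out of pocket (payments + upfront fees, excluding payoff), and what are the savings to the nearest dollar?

Offer X: at 4.125% the monthly rate is 0.0034375, so the payment is 710,500 × 0.0034375 / (1 − 1.0034375^−300) = $3,799.49.
Offer Y: monthly rate = 4.25%/12 = 0.0035417; payment = 710,500 × 0.0035417 / (1 − (1+0.0035417)^−300) = $3,849.05.
Over 72 months: Offer X costs 72 × $3,799.49 = $273,563.28; Offer Y costs 72 × $3,849.05 = $277,131.60.
Offer X is cheaper by $277,131.60 − $273,563.28 = $3,568.32.

Offer X by $3,568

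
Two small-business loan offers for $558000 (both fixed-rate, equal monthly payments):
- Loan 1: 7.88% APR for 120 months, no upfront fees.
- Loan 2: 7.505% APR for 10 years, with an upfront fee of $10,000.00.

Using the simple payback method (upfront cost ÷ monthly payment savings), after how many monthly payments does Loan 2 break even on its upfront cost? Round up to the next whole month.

Loan 1: at 7.88% the monthly rate is 0.0065667, so the payment is 558,000 × 0.0065667 / (1 − 1.0065667^−120) = $6,734.75.
Loan 2: monthly rate = 7.505%/12 = 0.0062542; payment = 558,000 × 0.0062542 / (1 − (1+0.0062542)^−120) = $6,625.01.
Monthly savings = $6,734.75 − $6,625.01 = $109.74.
Break-even = $10,000.00 / $109.74 = 91.12 → 92 months.

92 months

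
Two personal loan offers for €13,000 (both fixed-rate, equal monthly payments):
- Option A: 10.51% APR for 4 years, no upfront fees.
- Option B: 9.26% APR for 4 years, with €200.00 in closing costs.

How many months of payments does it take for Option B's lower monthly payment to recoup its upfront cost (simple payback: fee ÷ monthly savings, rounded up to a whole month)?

26 months

Option A: monthly rate = 10.51%/12 = 0.0087583; payment = 13,000 × 0.0087583 / (1 − (1+0.0087583)^−48) = €332.91.
Option B: monthly rate = 9.26%/12 = 0.0077167; payment = 13,000 × 0.0077167 / (1 − (1+0.0077167)^−48) = €325.11.
Monthly savings = €332.91 − €325.11 = €7.80.
Break-even = €200.00 / €7.80 = 25.64 → 26 months.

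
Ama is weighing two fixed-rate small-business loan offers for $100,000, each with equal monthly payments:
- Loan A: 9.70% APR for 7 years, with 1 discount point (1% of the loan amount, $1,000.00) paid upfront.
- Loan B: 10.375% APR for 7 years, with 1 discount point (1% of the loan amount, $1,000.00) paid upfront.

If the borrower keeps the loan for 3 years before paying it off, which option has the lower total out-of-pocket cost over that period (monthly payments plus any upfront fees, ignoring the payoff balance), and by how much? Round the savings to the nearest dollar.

Loan A: monthly rate = 9.7%/12 = 0.0080833; payment = 100,000 × 0.0080833 / (1 − (1+0.0080833)^−84) = $1,644.66.
Loan B: monthly rate = 10.375%/12 = 0.0086458; payment = 100,000 × 0.0086458 / (1 − (1+0.0086458)^−84) = $1,679.56.
Over 36 months: Loan A costs 36 × $1,644.66 + $1,000.00 = $60,207.76; Loan B costs 36 × $1,679.56 + $1,000.00 = $61,464.16.
Loan A is cheaper by $61,464.16 − $60,207.76 = $1,256.40.

Loan A by $1,256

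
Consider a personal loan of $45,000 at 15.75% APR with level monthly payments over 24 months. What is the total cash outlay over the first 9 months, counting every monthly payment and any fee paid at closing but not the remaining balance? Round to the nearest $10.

$19,780

Monthly rate = 15.75%/12 = 0.0131250; payment = 45,000 × 0.0131250 / (1 − (1+0.0131250)^−24) = $2,197.97.
Total outlay = 9 × $2,197.97 = $19,781.73.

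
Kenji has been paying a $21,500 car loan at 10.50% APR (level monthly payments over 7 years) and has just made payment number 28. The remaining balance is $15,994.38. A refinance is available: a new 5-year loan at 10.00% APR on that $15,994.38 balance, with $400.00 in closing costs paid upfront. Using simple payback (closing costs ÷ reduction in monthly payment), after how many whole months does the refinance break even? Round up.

Current payment = 21,500 × 10.5%/12 / (1 − (1+0.0087500)^−84) = $362.50.
Refinanced payment = 15,994.38 × 0.0083333 / (1 − (1+0.0083333)^−60) = $339.83.
Monthly savings = $362.50 − $339.83 = $22.67.
Break-even = $400.00 / $22.67 = 17.64 → 18 months.

18 months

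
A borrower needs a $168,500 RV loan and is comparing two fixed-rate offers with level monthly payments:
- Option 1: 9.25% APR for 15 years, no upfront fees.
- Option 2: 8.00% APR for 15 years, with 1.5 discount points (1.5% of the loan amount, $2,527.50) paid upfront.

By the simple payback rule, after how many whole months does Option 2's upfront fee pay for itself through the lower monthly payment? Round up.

Option 1: monthly rate = 9.25%/12 = 0.0077083; payment = 168,500 × 0.0077083 / (1 − (1+0.0077083)^−180) = $1,734.19.
Option 2: monthly rate = 8%/12 = 0.0066667; payment = 168,500 × 0.0066667 / (1 − (1+0.0066667)^−180) = $1,610.27.
Monthly savings = $1,734.19 − $1,610.27 = $123.92.
Break-even = $2,527.50 / $123.92 = 20.40 → 21 months.

21 months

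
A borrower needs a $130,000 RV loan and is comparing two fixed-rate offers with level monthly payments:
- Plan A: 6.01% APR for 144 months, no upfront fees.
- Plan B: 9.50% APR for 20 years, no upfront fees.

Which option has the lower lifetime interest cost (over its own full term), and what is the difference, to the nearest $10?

Plan A by $108,050

Plan A: monthly rate = 6.01%/12 = 0.0050083; payment = 130,000 × 0.0050083 / (1 − (1+0.0050083)^−144) = $1,269.28.
Total interest on Plan A = 144 × $1,269.28 − $130,000 = $52,776.32.
Plan B: at 9.50% the monthly rate is 0.0079167, so the payment is 130,000 × 0.0079167 / (1 − 1.0079167^−240) = $1,211.77.
Total interest on Plan B = 240 × $1,211.77 − $130,000 = $160,824.80.
Plan A is lower by $108,048.48.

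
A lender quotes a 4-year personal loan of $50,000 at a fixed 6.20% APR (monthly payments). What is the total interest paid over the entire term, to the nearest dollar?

$6,584

Monthly rate = 6.2%/12 = 0.0051667; payment = 50,000 × 0.0051667 / (1 − (1+0.0051667)^−48) = $1,178.84.
Total paid = 48 × $1,178.84 = $56,584.32; interest = $56,584.32 − $50,000 = $6,584.32.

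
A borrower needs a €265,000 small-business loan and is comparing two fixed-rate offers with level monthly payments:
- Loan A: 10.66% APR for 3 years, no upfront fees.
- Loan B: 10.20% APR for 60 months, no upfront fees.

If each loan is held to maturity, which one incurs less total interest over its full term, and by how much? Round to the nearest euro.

Loan A: monthly rate = 10.66%/12 = 0.0088833; payment = 265,000 × 0.0088833 / (1 − (1+0.0088833)^−36) = €8,633.15.
Total interest on Loan A = 36 × €8,633.15 − €265,000 = €45,793.40.
Loan B: at 10.20% the monthly rate is 0.0085000, so the payment is 265,000 × 0.0085000 / (1 − 1.0085000^−60) = €5,656.58.
Total interest on Loan B = 60 × €5,656.58 − €265,000 = €74,394.80.
Loan A is lower by €28,601.40.

Loan A by €28,601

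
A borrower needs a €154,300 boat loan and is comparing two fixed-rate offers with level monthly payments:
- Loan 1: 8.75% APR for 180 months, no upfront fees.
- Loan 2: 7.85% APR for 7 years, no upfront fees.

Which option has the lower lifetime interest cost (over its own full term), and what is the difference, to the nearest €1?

Loan 2 by €76,538

Loan 1: at 8.75% the monthly rate is 0.0072917, so the payment is 154,300 × 0.0072917 / (1 − 1.0072917^−180) = €1,542.15.
Total interest on Loan 1 = 180 × €1,542.15 − €154,300 = €123,287.00.
Loan 2: monthly rate = 7.85%/12 = 0.0065417; payment = 154,300 × 0.0065417 / (1 − (1+0.0065417)^−84) = €2,393.44.
Total interest on Loan 2 = 84 × €2,393.44 − €154,300 = €46,748.96.
Loan 2 is lower by €76,538.04.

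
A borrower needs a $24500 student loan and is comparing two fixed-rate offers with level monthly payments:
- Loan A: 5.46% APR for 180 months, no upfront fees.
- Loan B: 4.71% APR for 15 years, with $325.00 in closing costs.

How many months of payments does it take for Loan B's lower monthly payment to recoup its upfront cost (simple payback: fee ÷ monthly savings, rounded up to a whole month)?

Loan A: at 5.46% the monthly rate is 0.0045500, so the payment is 24,500 × 0.0045500 / (1 − 1.0045500^−180) = $199.67.
Loan B: monthly rate = 4.71%/12 = 0.0039250; payment = 24,500 × 0.0039250 / (1 − (1+0.0039250)^−180) = $190.06.
Monthly savings = $199.67 − $190.06 = $9.61.
Break-even = $325.00 / $9.61 = 33.82 → 34 months.

34 months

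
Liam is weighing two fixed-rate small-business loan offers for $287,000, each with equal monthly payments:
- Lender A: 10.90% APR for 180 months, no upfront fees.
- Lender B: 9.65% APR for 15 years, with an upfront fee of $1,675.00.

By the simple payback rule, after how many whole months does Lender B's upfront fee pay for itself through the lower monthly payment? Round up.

Lender A: monthly rate = 10.9%/12 = 0.0090833; payment = 287,000 × 0.0090833 / (1 − (1+0.0090833)^−180) = $3,244.03.
Lender B: at 9.65% the monthly rate is 0.0080417, so the payment is 287,000 × 0.0080417 / (1 − 1.0080417^−180) = $3,022.96.
Monthly savings = $3,244.03 − $3,022.96 = $221.07.
Break-even = $1,675.00 / $221.07 = 7.58 → 8 months.

8 months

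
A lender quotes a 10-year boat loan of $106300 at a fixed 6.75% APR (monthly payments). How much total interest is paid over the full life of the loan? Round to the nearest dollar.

$40,170

Monthly rate = 6.75%/12 = 0.0056250; payment = 106,300 × 0.0056250 / (1 − (1+0.0056250)^−120) = $1,220.58.
Total paid = 120 × $1,220.58 = $146,469.60; interest = $146,469.60 − $106,300 = $40,169.60.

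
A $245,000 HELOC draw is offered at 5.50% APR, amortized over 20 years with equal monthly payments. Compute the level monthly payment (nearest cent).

Monthly rate = 5.5%/12 = 0.0045833; payment = 245,000 × 0.0045833 / (1 − (1+0.0045833)^−240) = $1,685.32.

$1,685.32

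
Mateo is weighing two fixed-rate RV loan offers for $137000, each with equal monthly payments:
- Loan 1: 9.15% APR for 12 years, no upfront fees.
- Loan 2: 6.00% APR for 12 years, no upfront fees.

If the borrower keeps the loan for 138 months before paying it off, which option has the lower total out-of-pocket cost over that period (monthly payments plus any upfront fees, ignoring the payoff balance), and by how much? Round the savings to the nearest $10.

Loan 2 by $32,260

Loan 1: at 9.15% the monthly rate is 0.0076250, so the payment is 137,000 × 0.0076250 / (1 − 1.0076250^−144) = $1,570.70.
Loan 2: at 6.00% the monthly rate is 0.0050000, so the payment is 137,000 × 0.0050000 / (1 − 1.0050000^−144) = $1,336.91.
Over 138 months: Loan 1 costs 138 × $1,570.70 = $216,756.60; Loan 2 costs 138 × $1,336.91 = $184,493.58.
Loan 2 is cheaper by $216,756.60 − $184,493.58 = $32,263.02.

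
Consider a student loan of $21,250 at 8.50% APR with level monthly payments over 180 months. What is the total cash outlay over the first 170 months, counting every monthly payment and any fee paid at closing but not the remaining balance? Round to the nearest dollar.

At 8.50% the monthly rate is 0.0070833, so the payment is 21,250 × 0.0070833 / (1 − 1.0070833^−180) = $209.26.
Total outlay = 170 × $209.26 = $35,574.20.

$35,574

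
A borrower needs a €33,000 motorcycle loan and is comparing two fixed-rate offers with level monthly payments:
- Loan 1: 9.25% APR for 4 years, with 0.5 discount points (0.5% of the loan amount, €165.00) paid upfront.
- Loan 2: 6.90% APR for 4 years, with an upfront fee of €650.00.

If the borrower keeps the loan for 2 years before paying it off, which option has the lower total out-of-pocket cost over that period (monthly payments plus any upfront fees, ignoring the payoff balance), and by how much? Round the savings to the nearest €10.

Loan 1: monthly rate = 9.25%/12 = 0.0077083; payment = 33,000 × 0.0077083 / (1 − (1+0.0077083)^−48) = €825.13.
Loan 2: at 6.90% the monthly rate is 0.0057500, so the payment is 33,000 × 0.0057500 / (1 − 1.0057500^−48) = €788.70.
Over 24 months: Loan 1 costs 24 × €825.13 + €165.00 = €19,968.12; Loan 2 costs 24 × €788.70 + €650.00 = €19,578.80.
Loan 2 is cheaper by €19,968.12 − €19,578.80 = €389.32.

Loan 2 by €390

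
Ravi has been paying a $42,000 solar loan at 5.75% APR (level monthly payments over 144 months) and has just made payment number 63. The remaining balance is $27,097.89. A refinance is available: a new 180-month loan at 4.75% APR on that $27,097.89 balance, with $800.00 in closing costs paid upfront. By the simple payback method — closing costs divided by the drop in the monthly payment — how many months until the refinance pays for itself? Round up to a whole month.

5 months

Current payment = 42,000 × 5.75%/12 / (1 − (1+0.0047917)^−144) = $404.44.
Refinanced payment = 27,097.89 × 0.0039583 / (1 − (1+0.0039583)^−180) = $210.78.
Monthly savings = $404.44 − $210.78 = $193.66.
Break-even = $800.00 / $193.66 = 4.13 → 5 months.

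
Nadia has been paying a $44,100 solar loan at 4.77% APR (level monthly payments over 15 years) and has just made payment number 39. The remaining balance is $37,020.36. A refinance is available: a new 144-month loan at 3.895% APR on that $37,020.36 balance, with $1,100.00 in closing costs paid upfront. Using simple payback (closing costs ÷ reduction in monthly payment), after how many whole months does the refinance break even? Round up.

52 months

Current payment = 44,100 × 4.77%/12 / (1 − (1+0.0039750)^−180) = $343.48.
Refinanced payment = 37,020.36 × 0.0032458 / (1 − (1+0.0032458)^−144) = $322.24.
Monthly savings = $343.48 − $322.24 = $21.24.
Break-even = $1,100.00 / $21.24 = 51.79 → 52 months.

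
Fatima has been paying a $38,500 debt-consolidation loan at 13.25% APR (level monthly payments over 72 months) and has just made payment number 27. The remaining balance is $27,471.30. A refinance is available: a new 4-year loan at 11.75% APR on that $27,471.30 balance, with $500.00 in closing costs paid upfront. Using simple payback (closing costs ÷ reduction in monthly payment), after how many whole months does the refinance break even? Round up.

9 months

Current payment = 38,500 × 13.25%/12 / (1 − (1+0.0110417)^−72) = $777.94.
Refinanced payment = 27,471.30 × 0.0097917 / (1 − (1+0.0097917)^−48) = $720.06.
Monthly savings = $777.94 − $720.06 = $57.88.
Break-even = $500.00 / $57.88 = 8.64 → 9 months.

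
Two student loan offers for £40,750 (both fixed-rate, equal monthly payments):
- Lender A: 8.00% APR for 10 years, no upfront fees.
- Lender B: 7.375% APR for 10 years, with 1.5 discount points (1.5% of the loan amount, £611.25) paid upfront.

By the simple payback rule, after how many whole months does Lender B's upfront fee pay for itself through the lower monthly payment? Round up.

46 months

Lender A: at 8.00% the monthly rate is 0.0066667, so the payment is 40,750 × 0.0066667 / (1 − 1.0066667^−120) = £494.41.
Lender B: at 7.375% the monthly rate is 0.0061458, so the payment is 40,750 × 0.0061458 / (1 − 1.0061458^−120) = £481.06.
Monthly savings = £494.41 − £481.06 = £13.35.
Break-even = £611.25 / £13.35 = 45.79 → 46 months.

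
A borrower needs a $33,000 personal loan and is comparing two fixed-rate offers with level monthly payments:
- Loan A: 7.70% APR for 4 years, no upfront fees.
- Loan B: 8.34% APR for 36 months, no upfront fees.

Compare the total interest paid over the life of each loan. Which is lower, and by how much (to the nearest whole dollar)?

Loan B by $1,033

Loan A: monthly rate = 7.7%/12 = 0.0064167; payment = 33,000 × 0.0064167 / (1 − (1+0.0064167)^−48) = $800.99.
Total interest on Loan A = 48 × $800.99 − $33,000 = $5,447.52.
Loan B: monthly rate = 8.34%/12 = 0.0069500; payment = 33,000 × 0.0069500 / (1 − (1+0.0069500)^−36) = $1,039.28.
Total interest on Loan B = 36 × $1,039.28 − $33,000 = $4,414.08.
Loan B is lower by $1,033.44.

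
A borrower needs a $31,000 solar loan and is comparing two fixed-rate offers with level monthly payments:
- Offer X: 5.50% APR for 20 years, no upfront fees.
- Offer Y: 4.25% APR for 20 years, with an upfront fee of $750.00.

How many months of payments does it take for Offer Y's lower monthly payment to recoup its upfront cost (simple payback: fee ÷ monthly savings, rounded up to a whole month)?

36 months

Offer X: monthly rate = 5.5%/12 = 0.0045833; payment = 31,000 × 0.0045833 / (1 − (1+0.0045833)^−240) = $213.25.
Offer Y: at 4.25% the monthly rate is 0.0035417, so the payment is 31,000 × 0.0035417 / (1 − 1.0035417^−240) = $191.96.
Monthly savings = $213.25 − $191.96 = $21.29.
Break-even = $750.00 / $21.29 = 35.23 → 36 months.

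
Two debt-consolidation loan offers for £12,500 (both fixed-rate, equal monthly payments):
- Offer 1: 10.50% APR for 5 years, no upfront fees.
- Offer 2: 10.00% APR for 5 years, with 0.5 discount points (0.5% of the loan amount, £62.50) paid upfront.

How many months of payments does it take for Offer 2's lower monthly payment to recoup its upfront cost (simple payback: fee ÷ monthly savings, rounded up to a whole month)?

21 months

Offer 1: monthly rate = 10.5%/12 = 0.0087500; payment = 12,500 × 0.0087500 / (1 − (1+0.0087500)^−60) = £268.67.
Offer 2: monthly rate = 10%/12 = 0.0083333; payment = 12,500 × 0.0083333 / (1 − (1+0.0083333)^−60) = £265.59.
Monthly savings = £268.67 − £265.59 = £3.08.
Break-even = £62.50 / £3.08 = 20.29 → 21 months.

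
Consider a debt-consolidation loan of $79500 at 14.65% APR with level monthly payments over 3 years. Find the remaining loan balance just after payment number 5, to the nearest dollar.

$70,422

With monthly rate i = 14.65%/12 = 0.0122083, the balance after k of n payments is P · [(1+i)^n − (1+i)^k] / [(1+i)^n − 1].
(1+0.0122083)^36 = 1.54780664 and (1+0.0122083)^5 = 1.06255041, so the balance is 79,500 × (1.54780664 − 1.06255041) / (1.54780664 − 1) = $70,422.42.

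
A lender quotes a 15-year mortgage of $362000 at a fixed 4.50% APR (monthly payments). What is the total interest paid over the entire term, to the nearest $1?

$136,470

At 4.50% the monthly rate is 0.0037500, so the payment is 362,000 × 0.0037500 / (1 − 1.0037500^−180) = $2,769.28.
Total paid = 180 × $2,769.28 = $498,470.40; interest = $498,470.40 − $362,000 = $136,470.40.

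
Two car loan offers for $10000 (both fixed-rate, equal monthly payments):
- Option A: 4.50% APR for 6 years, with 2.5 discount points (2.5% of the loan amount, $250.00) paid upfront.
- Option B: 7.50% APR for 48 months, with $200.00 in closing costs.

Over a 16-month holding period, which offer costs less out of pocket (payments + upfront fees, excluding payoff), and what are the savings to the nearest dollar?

Option A: at 4.50% the monthly rate is 0.0037500, so the payment is 10,000 × 0.0037500 / (1 − 1.0037500^−72) = $158.74.
Option B: monthly rate = 7.5%/12 = 0.0062500; payment = 10,000 × 0.0062500 / (1 − (1+0.0062500)^−48) = $241.79.
Over 16 months: Option A costs 16 × $158.74 + $250.00 = $2,789.84; Option B costs 16 × $241.79 + $200.00 = $4,068.64.
Option A is cheaper by $4,068.64 − $2,789.84 = $1,278.80.

Option A by $1,279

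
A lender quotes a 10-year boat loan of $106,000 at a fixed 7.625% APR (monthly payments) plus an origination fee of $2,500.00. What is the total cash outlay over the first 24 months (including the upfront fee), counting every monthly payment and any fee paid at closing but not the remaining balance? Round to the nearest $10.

$32,860

Monthly rate = 7.625%/12 = 0.0063542; payment = 106,000 × 0.0063542 / (1 − (1+0.0063542)^−120) = $1,265.16.
Total outlay = 24 × $1,265.16 + $2,500.00 = $32,863.84.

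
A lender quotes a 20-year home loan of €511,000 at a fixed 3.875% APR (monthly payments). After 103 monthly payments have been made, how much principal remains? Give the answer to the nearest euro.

€338,674

With monthly rate i = 3.875%/12 = 0.0032292, the balance after k of n payments is P · [(1+i)^n − (1+i)^k] / [(1+i)^n − 1].
(1+0.0032292)^240 = 2.16788359 and (1+0.0032292)^103 = 1.39384805, so the balance is 511,000 × (2.16788359 − 1.39384805) / (2.16788359 − 1) = €338,674.30.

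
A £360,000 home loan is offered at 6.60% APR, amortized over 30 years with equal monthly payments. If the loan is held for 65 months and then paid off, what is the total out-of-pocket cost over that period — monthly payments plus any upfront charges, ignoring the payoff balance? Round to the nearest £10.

£149,450

Monthly rate = 6.6%/12 = 0.0055000; payment = 360,000 × 0.0055000 / (1 − (1+0.0055000)^−360) = £2,299.17.
Total outlay = 65 × £2,299.17 = £149,446.05.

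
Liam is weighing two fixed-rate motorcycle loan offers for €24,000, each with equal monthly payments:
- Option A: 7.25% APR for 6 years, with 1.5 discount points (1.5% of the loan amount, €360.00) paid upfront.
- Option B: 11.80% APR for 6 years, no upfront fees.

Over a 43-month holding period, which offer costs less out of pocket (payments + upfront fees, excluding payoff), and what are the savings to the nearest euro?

Option A: at 7.25% the monthly rate is 0.0060417, so the payment is 24,000 × 0.0060417 / (1 − 1.0060417^−72) = €412.06.
Option B: monthly rate = 11.8%/12 = 0.0098333; payment = 24,000 × 0.0098333 / (1 − (1+0.0098333)^−72) = €466.71.
Over 43 months: Option A costs 43 × €412.06 + €360.00 = €18,078.58; Option B costs 43 × €466.71 = €20,068.53.
Option A is cheaper by €20,068.53 − €18,078.58 = €1,989.95.

Option A by €1,990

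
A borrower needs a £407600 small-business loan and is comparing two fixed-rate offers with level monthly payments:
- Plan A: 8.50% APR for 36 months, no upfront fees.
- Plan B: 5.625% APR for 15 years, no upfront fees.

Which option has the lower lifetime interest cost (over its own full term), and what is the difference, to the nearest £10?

Plan A: monthly rate = 8.5%/12 = 0.0070833; payment = 407,600 × 0.0070833 / (1 − (1+0.0070833)^−36) = £12,866.93.
Total interest on Plan A = 36 × £12,866.93 − £407,600 = £55,609.48.
Plan B: monthly rate = 5.625%/12 = 0.0046875; payment = 407,600 × 0.0046875 / (1 − (1+0.0046875)^−180) = £3,357.53.
Total interest on Plan B = 180 × £3,357.53 − £407,600 = £196,755.40.
Plan A is lower by £141,145.92.

Plan A by £141,150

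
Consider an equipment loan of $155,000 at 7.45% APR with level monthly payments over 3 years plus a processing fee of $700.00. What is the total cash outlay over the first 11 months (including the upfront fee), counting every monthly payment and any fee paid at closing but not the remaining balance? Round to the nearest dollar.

Monthly rate = 7.45%/12 = 0.0062083; payment = 155,000 × 0.0062083 / (1 − (1+0.0062083)^−36) = $4,817.91.
Total outlay = 11 × $4,817.91 + $700.00 = $53,697.01.

$53,697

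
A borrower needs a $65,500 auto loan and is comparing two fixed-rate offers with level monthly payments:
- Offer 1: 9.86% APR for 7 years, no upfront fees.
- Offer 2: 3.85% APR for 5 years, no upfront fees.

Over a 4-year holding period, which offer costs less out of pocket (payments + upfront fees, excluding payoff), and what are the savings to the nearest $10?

Offer 1 by $5,720

Offer 1: monthly rate = 9.86%/12 = 0.0082167; payment = 65,500 × 0.0082167 / (1 − (1+0.0082167)^−84) = $1,082.65.
Offer 2: at 3.85% the monthly rate is 0.0032083, so the payment is 65,500 × 0.0032083 / (1 − 1.0032083^−60) = $1,201.85.
Over 48 months: Offer 1 costs 48 × $1,082.65 = $51,967.20; Offer 2 costs 48 × $1,201.85 = $57,688.80.
Offer 1 is cheaper by $57,688.80 − $51,967.20 = $5,721.60.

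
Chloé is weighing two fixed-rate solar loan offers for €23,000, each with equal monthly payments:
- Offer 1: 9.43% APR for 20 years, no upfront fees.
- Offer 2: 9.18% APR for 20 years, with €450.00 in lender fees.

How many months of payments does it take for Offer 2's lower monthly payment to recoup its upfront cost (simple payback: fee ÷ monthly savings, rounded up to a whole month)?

Offer 1: at 9.43% the monthly rate is 0.0078583, so the payment is 23,000 × 0.0078583 / (1 − 1.0078583^−240) = €213.34.
Offer 2: at 9.18% the monthly rate is 0.0076500, so the payment is 23,000 × 0.0076500 / (1 − 1.0076500^−240) = €209.61.
Monthly savings = €213.34 − €209.61 = €3.73.
Break-even = €450.00 / €3.73 = 120.64 → 121 months.

121 months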